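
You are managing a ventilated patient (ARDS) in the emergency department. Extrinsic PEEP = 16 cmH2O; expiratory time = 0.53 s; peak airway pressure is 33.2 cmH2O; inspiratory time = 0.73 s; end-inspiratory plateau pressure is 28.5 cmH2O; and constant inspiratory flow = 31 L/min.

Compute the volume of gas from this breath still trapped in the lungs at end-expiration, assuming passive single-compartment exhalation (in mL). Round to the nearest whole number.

55

Flow: 31 L/min ÷ 60 = 0.5167 L/s.
Vt = flow × Ti = 0.5167 L/s × 0.73 s × 1000 mL/L = 377.19 mL.
R = (PIP − Pplat)/V̇ = (33.2 − 28.5) / 0.5167 = 4.7/0.5167 = 9.096 cmH2O·s/L.
C = Vt/(Pplat − PEEP) = 377.19 / (28.5 − 16) = 377.19/12.5 = 30.175 mL/cmH2O.
τ = R × C = 9.096 × 0.03018 L/cmH2O = 0.2745 s.
Fraction remaining = e^(−Te/τ) = e^(−0.53/0.2745) = 0.145.
Trapped volume = 377.19 × 0.145 = 54.693 mL.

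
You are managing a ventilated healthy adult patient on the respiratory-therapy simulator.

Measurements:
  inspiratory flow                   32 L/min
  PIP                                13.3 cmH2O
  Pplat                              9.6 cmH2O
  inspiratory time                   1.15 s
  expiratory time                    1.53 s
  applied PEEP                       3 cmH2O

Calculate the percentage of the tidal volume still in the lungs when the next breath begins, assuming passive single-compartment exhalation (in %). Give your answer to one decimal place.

9.3

Flow: 32 L/min ÷ 60 = 0.5333 L/s.
Vt = flow × Ti = 0.5333 L/s × 1.15 s × 1000 mL/L = 613.3 mL.
R = (PIP − Pplat)/V̇ = (13.3 − 9.6) / 0.5333 = 3.7/0.5333 = 6.938 cmH2O·s/L.
C = Vt/(Pplat − PEEP) = 613.3 / (9.6 − 3) = 613.3/6.6 = 92.924 mL/cmH2O.
τ = R × C = 6.938 × 0.09292 L/cmH2O = 0.6447 s.
Fraction remaining at end-expiration = e^(−Te/τ) = e^(−1.53/0.6447) = 0.09318 → 9.318%.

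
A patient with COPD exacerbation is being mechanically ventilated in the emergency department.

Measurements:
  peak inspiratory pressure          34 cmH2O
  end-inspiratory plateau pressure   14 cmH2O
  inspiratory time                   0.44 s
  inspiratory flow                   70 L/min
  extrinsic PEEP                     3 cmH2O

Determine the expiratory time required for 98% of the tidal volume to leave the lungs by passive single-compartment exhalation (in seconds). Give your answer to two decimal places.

Flow: 70 L/min ÷ 60 = 1.1667 L/s.
Vt = flow × Ti = 1.1667 L/s × 0.44 s × 1000 mL/L = 513.35 mL.
R = (PIP − Pplat)/V̇ = (34 − 14) / 1.1667 = 20.0/1.1667 = 17.142 cmH2O·s/L.
C = Vt/(Pplat − PEEP) = 513.35 / (14 − 3) = 513.35/11.0 = 46.668 mL/cmH2O.
τ = R × C = 17.142 × 0.04667 L/cmH2O = 0.8 s.
t = −τ·ln(1 − 0.98) = −0.8·ln(0.02) = 3.13 s.

3.13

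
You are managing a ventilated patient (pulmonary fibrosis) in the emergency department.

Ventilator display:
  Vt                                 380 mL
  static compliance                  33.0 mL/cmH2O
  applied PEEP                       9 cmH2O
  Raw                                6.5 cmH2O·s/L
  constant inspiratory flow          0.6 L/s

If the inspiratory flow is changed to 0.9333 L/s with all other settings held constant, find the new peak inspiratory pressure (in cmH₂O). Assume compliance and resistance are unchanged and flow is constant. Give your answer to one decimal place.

PIP = Vt/C + R·V̇ + PEEP (constant-flow equation of motion).
Only the resistive term changes: ΔPIP = R × ΔV̇ = 6.5 × (0.9333 − 0.6) = 6.5 × 0.3333 = 2.166 cmH2O.
Original PIP = 380/33.0 + 6.5×0.6 + 9 = 24.415 cmH2O; new PIP = 24.415 + (2.166) = 26.581 cmH2O.

26.6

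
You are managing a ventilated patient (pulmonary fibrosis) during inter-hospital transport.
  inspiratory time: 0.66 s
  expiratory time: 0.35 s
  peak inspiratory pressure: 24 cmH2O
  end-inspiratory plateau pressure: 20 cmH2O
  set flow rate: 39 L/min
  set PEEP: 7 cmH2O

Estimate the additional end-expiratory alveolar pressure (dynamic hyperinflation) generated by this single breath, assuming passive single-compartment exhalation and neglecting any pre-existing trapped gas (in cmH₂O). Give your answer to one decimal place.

2.3

Flow: 39 L/min ÷ 60 = 0.65 L/s.
Vt = flow × Ti = 0.65 L/s × 0.66 s × 1000 mL/L = 429.0 mL.
R = (PIP − Pplat)/V̇ = (24 − 20) / 0.65 = 4.0/0.65 = 6.154 cmH2O·s/L.
C = Vt/(Pplat − PEEP) = 429.0 / (20 − 7) = 429.0/13.0 = 33.0 mL/cmH2O.
τ = R × C = 6.154 × 0.033 L/cmH2O = 0.2031 s.
Fraction remaining = e^(−Te/τ) = e^(−0.35/0.2031) = 0.1785; trapped volume = 429.0 × 0.1785 = 76.577 mL.
Additional alveolar pressure from trapping ≈ V_trapped / C = 76.577 / 33.0 = 2.321 cmH2O.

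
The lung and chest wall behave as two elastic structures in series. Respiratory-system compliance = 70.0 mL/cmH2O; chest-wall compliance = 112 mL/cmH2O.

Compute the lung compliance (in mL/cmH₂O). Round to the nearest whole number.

187

1/CL = 1/Crs − 1/Ccw.
1/CL = 1/70.0 − 1/112 = 0.005357.
CL = 186.67 mL/cmH2O.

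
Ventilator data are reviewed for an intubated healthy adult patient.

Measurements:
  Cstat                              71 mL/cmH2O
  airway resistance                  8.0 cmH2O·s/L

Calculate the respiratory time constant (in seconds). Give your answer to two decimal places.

τ = R × C = 8.0 × 71 mL/cmH2O = 8.0 × 0.071 L/cmH2O = 0.568 s.

0.57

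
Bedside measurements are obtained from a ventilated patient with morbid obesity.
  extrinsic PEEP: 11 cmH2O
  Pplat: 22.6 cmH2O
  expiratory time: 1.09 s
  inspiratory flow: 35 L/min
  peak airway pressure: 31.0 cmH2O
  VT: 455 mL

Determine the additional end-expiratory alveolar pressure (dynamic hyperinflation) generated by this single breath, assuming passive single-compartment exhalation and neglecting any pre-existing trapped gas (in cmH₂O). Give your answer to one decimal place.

Flow: 35 L/min ÷ 60 = 0.5833 L/s.
R = (PIP − Pplat)/V̇ = (31.0 − 22.6) / 0.5833 = 8.4/0.5833 = 14.401 cmH2O·s/L.
C = Vt/(Pplat − PEEP) = 455.0 / (22.6 − 11) = 455.0/11.6 = 39.224 mL/cmH2O.
τ = R × C = 14.401 × 0.03922 L/cmH2O = 0.5648 s.
Fraction remaining = e^(−Te/τ) = e^(−1.09/0.5648) = 0.1452; trapped volume = 455.0 × 0.1452 = 66.066 mL.
Additional alveolar pressure from trapping ≈ V_trapped / C = 66.066 / 39.224 = 1.684 cmH2O.

1.7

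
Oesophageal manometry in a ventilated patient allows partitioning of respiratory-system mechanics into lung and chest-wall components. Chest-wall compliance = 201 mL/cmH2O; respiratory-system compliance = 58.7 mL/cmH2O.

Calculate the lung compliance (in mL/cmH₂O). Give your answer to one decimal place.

82.9

1/CL = 1/Crs − 1/Ccw.
1/CL = 1/58.7 − 1/201 = 0.01206.
CL = 82.919 mL/cmH2O.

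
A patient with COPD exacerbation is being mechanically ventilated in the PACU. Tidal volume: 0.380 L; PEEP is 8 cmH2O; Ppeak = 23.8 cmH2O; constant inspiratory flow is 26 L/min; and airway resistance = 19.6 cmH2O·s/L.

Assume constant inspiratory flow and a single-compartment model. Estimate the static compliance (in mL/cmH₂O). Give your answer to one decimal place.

Flow: 26 L/min ÷ 60 = 0.4333 L/s.
Equation of motion (constant flow): PIP = Vt/C + R·V̇ + PEEP.
Vt/C = PIP − R·V̇ − PEEP = 23.8 − 19.6×0.4333 − 8 = 23.8 − 8.493 − 8 = 7.307 cmH2O.
C = Vt / 7.307 = 380 / 7.307 = 52.005 mL/cmH2O.

52.0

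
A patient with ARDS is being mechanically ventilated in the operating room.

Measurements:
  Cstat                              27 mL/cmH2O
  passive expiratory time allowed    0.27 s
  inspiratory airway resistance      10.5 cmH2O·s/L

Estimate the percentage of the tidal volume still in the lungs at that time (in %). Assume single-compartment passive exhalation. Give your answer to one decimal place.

38.6

τ = R × C = 10.5 × 27 mL/cmH2O = 10.5 × 0.027 L/cmH2O = 0.2835 s.
Passive exhalation: V(t)/V₀ = e^(−t/τ) = e^(−0.27/0.2835) = 0.3858.
Fraction remaining = 0.3858 → 38.58%.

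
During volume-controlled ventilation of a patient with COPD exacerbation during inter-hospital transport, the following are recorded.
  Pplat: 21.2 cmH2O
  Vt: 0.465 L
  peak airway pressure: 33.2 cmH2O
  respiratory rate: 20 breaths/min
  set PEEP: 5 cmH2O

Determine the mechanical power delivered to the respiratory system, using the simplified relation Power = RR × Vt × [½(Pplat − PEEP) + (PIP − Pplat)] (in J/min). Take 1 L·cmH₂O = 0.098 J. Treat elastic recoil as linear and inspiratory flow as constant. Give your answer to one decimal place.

Per-breath work = Vt × [½(Pplat−PEEP) + (PIP−Pplat)] = 0.465 × [0.5×16.2 + 12.0] = 0.465 × 20.1 = 9.347 L·cmH2O.
Power = 20 × 9.347 = 186.94 L·cmH2O/min.
× 0.098 J/(L·cmH2O) → 18.32 J/min.

18.3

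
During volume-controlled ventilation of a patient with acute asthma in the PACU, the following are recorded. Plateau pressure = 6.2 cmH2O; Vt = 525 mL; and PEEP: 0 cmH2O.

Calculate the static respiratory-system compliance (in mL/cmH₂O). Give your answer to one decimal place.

84.7

Cstat = Vt / (Pplat − PEEP) = 525 / (6.2 − 0) = 525 / 6.2 = 84.677 mL/cmH2O.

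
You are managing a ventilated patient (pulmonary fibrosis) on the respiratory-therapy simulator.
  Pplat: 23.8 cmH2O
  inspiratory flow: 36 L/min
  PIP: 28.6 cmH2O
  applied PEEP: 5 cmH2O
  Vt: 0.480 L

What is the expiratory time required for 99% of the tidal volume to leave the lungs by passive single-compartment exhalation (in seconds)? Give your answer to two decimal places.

0.94

Flow: 36 L/min ÷ 60 = 0.6 L/s.
R = (PIP − Pplat)/V̇ = (28.6 − 23.8) / 0.6 = 4.8/0.6 = 8.0 cmH2O·s/L.
C = Vt/(Pplat − PEEP) = 480.0 / (23.8 − 5) = 480.0/18.8 = 25.532 mL/cmH2O.
τ = R × C = 8.0 × 0.02553 L/cmH2O = 0.2042 s.
t = −τ·ln(1 − 0.99) = −0.2042·ln(0.01) = 0.9404 s.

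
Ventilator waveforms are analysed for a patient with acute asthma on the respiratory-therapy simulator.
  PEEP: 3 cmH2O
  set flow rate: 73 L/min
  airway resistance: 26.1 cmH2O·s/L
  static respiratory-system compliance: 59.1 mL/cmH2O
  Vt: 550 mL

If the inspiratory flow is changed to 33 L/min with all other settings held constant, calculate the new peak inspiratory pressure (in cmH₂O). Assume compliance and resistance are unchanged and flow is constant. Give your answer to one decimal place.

26.7

Flow: 73 L/min ÷ 60 = 1.2167 L/s.
New flow: 33 L/min ÷ 60 = 0.55 L/s.
PIP = Vt/C + R·V̇ + PEEP (constant-flow equation of motion).
Only the resistive term changes: ΔPIP = R × ΔV̇ = 26.1 × (0.55 − 1.2167) = 26.1 × -0.6667 = -17.401 cmH2O.
Original PIP = 550/59.1 + 26.1×1.2167 + 3 = 44.062 cmH2O; new PIP = 44.062 + (-17.401) = 26.661 cmH2O.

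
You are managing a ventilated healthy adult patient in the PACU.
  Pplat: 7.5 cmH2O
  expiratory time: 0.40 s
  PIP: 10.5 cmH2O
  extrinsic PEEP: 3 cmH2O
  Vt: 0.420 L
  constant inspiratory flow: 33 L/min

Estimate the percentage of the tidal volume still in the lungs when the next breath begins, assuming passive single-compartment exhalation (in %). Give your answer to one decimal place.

45.6

Flow: 33 L/min ÷ 60 = 0.55 L/s.
R = (PIP − Pplat)/V̇ = (10.5 − 7.5) / 0.55 = 3.0/0.55 = 5.455 cmH2O·s/L.
C = Vt/(Pplat − PEEP) = 420.0 / (7.5 − 3) = 420.0/4.5 = 93.333 mL/cmH2O.
τ = R × C = 5.455 × 0.09333 L/cmH2O = 0.5091 s.
Fraction remaining at end-expiration = e^(−Te/τ) = e^(−0.40/0.5091) = 0.4558 → 45.58%.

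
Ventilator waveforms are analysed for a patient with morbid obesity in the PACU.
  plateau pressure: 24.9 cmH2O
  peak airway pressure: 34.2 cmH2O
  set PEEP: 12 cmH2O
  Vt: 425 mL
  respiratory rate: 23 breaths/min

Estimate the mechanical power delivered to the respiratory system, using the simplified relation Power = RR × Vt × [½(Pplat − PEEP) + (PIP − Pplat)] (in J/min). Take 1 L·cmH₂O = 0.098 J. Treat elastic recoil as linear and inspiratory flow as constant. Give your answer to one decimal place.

15.1

Per-breath work = Vt × [½(Pplat−PEEP) + (PIP−Pplat)] = 0.425 × [0.5×12.9 + 9.3] = 0.425 × 15.75 = 6.694 L·cmH2O.
Power = 23 × 6.694 = 153.96 L·cmH2O/min.
× 0.098 J/(L·cmH2O) → 15.088 J/min.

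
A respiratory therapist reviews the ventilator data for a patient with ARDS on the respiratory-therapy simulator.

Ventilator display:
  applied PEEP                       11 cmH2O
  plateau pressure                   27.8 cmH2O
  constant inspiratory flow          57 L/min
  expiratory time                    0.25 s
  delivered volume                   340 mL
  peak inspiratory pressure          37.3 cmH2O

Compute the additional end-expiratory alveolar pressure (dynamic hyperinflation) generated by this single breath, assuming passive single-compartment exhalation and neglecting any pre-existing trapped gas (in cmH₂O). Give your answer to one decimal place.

4.9

Flow: 57 L/min ÷ 60 = 0.95 L/s.
R = (PIP − Pplat)/V̇ = (37.3 − 27.8) / 0.95 = 9.5/0.95 = 10.0 cmH2O·s/L.
C = Vt/(Pplat − PEEP) = 340.0 / (27.8 − 11) = 340.0/16.8 = 20.238 mL/cmH2O.
τ = R × C = 10.0 × 0.02024 L/cmH2O = 0.2024 s.
Fraction remaining = e^(−Te/τ) = e^(−0.25/0.2024) = 0.2908; trapped volume = 340.0 × 0.2908 = 98.872 mL.
Additional alveolar pressure from trapping ≈ V_trapped / C = 98.872 / 20.238 = 4.885 cmH2O.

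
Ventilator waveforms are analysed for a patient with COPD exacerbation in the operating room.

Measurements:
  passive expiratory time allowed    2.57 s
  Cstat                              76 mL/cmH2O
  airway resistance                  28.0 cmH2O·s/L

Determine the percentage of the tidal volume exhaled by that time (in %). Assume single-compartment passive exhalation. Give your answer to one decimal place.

70.1

τ = R × C = 28.0 × 76 mL/cmH2O = 28.0 × 0.076 L/cmH2O = 2.128 s.
Passive exhalation: V(t)/V₀ = e^(−t/τ) = e^(−2.57/2.128) = 0.2989.
Fraction exhaled = 1 − 0.2989 = 0.7011 → 70.11%.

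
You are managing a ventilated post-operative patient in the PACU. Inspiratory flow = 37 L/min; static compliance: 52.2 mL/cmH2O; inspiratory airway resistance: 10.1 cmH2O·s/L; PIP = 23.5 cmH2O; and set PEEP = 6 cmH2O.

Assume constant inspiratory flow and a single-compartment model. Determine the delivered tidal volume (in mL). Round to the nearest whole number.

Flow: 37 L/min ÷ 60 = 0.6167 L/s.
Equation of motion (constant flow): PIP = Vt/C + R·V̇ + PEEP.
Vt/C = PIP − R·V̇ − PEEP = 23.5 − 6.229 − 6 = 11.271 cmH2O.
Vt = C × 11.271 = 52.2 × 11.271 = 588.35 mL.

588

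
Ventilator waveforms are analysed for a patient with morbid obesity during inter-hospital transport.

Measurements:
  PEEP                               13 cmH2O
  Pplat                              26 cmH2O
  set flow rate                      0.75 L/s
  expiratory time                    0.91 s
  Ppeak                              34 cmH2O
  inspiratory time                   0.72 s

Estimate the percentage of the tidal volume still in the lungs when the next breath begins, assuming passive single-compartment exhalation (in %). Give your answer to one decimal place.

12.8

Vt = flow × Ti = 0.75 L/s × 0.72 s × 1000 mL/L = 540.0 mL.
R = (PIP − Pplat)/V̇ = (34 − 26) / 0.75 = 8.0/0.75 = 10.667 cmH2O·s/L.
C = Vt/(Pplat − PEEP) = 540.0 / (26 − 13) = 540.0/13.0 = 41.538 mL/cmH2O.
τ = R × C = 10.667 × 0.04154 L/cmH2O = 0.4431 s.
Fraction remaining at end-expiration = e^(−Te/τ) = e^(−0.91/0.4431) = 0.1283 → 12.83%.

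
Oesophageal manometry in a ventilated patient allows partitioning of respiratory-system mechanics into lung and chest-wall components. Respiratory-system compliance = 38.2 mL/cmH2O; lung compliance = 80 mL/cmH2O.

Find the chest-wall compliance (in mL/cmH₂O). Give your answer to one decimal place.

73.1

1/Ccw = 1/Crs − 1/CL.
1/Ccw = 1/38.2 − 1/80 = 0.01368.
Ccw = 73.099 mL/cmH2O.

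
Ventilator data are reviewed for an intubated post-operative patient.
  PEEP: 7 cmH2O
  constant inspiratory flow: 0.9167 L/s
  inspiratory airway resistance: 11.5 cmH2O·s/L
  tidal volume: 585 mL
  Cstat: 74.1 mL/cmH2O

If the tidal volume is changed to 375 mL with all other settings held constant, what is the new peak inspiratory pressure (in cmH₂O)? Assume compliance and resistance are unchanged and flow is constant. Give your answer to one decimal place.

22.6

PIP = Vt/C + R·V̇ + PEEP (constant-flow equation of motion).
Only the elastic term changes: ΔPIP = ΔVt / C = (375 − 585) / 74.1 = -2.834 cmH2O.
Original PIP = 585/74.1 + 11.5×0.9167 + 7 = 25.437 cmH2O; new PIP = 25.437 + (-2.834) = 22.603 cmH2O.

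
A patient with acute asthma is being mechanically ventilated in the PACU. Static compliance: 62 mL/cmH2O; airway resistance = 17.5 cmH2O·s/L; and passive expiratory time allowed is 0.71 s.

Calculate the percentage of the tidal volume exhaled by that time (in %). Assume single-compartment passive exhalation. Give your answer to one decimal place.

τ = R × C = 17.5 × 62 mL/cmH2O = 17.5 × 0.062 L/cmH2O = 1.085 s.
Passive exhalation: V(t)/V₀ = e^(−t/τ) = e^(−0.71/1.085) = 0.5198.
Fraction exhaled = 1 − 0.5198 = 0.4802 → 48.02%.

48.0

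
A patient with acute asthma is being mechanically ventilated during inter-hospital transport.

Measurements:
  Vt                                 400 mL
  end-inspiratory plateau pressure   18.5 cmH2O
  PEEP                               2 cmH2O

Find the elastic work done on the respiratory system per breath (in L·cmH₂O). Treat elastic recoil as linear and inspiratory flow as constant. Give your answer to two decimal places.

Elastic work ≈ ½ × (Pplat − PEEP) × Vt = 0.5 × (18.5 − 2) × 0.400 L = 0.5 × 16.5 × 0.400 = 3.3 L·cmH2O.

3.30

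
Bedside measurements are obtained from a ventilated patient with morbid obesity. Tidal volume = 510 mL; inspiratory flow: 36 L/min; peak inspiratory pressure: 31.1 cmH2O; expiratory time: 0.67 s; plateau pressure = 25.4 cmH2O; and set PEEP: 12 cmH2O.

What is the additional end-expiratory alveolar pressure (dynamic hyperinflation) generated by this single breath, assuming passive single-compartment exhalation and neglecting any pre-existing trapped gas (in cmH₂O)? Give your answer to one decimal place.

Flow: 36 L/min ÷ 60 = 0.6 L/s.
R = (PIP − Pplat)/V̇ = (31.1 − 25.4) / 0.6 = 5.7/0.6 = 9.5 cmH2O·s/L.
C = Vt/(Pplat − PEEP) = 510.0 / (25.4 − 12) = 510.0/13.4 = 38.06 mL/cmH2O.
τ = R × C = 9.5 × 0.03806 L/cmH2O = 0.3616 s.
Fraction remaining = e^(−Te/τ) = e^(−0.67/0.3616) = 0.1568; trapped volume = 510.0 × 0.1568 = 79.968 mL.
Additional alveolar pressure from trapping ≈ V_trapped / C = 79.968 / 38.06 = 2.101 cmH2O.

2.1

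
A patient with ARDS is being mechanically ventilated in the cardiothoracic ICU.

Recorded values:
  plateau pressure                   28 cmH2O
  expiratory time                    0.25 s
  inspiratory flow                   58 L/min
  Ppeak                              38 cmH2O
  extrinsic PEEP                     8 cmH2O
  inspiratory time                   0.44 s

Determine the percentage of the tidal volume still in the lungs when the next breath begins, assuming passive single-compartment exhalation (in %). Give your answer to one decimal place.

Flow: 58 L/min ÷ 60 = 0.9667 L/s.
Vt = flow × Ti = 0.9667 L/s × 0.44 s × 1000 mL/L = 425.35 mL.
R = (PIP − Pplat)/V̇ = (38 − 28) / 0.9667 = 10.0/0.9667 = 10.344 cmH2O·s/L.
C = Vt/(Pplat − PEEP) = 425.35 / (28 − 8) = 425.35/20.0 = 21.268 mL/cmH2O.
τ = R × C = 10.344 × 0.02127 L/cmH2O = 0.22 s.
Fraction remaining at end-expiration = e^(−Te/τ) = e^(−0.25/0.22) = 0.321 → 32.1%.

32.1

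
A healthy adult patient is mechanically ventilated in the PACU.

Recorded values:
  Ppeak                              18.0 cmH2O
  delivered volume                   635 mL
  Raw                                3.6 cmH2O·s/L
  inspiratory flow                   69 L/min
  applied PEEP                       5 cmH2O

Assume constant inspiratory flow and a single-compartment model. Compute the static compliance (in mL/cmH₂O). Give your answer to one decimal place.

71.7

Flow: 69 L/min ÷ 60 = 1.15 L/s.
Equation of motion (constant flow): PIP = Vt/C + R·V̇ + PEEP.
Vt/C = PIP − R·V̇ − PEEP = 18.0 − 3.6×1.15 − 5 = 18.0 − 4.14 − 5 = 8.86 cmH2O.
C = Vt / 8.86 = 635 / 8.86 = 71.67 mL/cmH2O.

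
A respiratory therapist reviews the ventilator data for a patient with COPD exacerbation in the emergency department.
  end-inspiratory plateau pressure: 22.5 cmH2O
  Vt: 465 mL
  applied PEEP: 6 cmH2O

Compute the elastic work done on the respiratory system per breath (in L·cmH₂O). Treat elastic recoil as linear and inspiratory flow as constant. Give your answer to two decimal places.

Elastic work ≈ ½ × (Pplat − PEEP) × Vt = 0.5 × (22.5 − 6) × 0.465 L = 0.5 × 16.5 × 0.465 = 3.836 L·cmH2O.

3.84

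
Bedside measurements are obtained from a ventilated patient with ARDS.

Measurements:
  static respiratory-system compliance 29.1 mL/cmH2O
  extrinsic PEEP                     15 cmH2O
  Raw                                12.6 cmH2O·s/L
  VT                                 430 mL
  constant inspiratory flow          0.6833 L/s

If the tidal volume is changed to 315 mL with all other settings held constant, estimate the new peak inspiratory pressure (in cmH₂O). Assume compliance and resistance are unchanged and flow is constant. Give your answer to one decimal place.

PIP = Vt/C + R·V̇ + PEEP (constant-flow equation of motion).
Only the elastic term changes: ΔPIP = ΔVt / C = (315 − 430) / 29.1 = -3.952 cmH2O.
Original PIP = 430/29.1 + 12.6×0.6833 + 15 = 38.386 cmH2O; new PIP = 38.386 + (-3.952) = 34.434 cmH2O.

34.4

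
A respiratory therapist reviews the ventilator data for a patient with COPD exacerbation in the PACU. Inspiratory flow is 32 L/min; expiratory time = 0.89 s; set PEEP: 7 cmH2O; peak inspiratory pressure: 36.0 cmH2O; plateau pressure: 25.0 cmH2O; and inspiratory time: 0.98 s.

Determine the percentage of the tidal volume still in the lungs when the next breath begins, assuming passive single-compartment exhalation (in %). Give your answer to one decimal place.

22.6

Flow: 32 L/min ÷ 60 = 0.5333 L/s.
Vt = flow × Ti = 0.5333 L/s × 0.98 s × 1000 mL/L = 522.63 mL.
R = (PIP − Pplat)/V̇ = (36.0 − 25.0) / 0.5333 = 11.0/0.5333 = 20.626 cmH2O·s/L.
C = Vt/(Pplat − PEEP) = 522.63 / (25.0 − 7) = 522.63/18.0 = 29.035 mL/cmH2O.
τ = R × C = 20.626 × 0.02904 L/cmH2O = 0.599 s.
Fraction remaining at end-expiration = e^(−Te/τ) = e^(−0.89/0.599) = 0.2263 → 22.63%.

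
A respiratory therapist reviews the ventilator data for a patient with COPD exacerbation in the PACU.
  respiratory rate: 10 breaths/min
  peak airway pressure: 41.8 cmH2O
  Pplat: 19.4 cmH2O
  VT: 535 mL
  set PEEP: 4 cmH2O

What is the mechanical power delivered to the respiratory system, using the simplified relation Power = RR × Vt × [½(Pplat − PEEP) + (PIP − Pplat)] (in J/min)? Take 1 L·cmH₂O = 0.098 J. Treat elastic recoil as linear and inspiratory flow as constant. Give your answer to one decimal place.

Per-breath work = Vt × [½(Pplat−PEEP) + (PIP−Pplat)] = 0.535 × [0.5×15.4 + 22.4] = 0.535 × 30.1 = 16.104 L·cmH2O.
Power = 10 × 16.104 = 161.04 L·cmH2O/min.
× 0.098 J/(L·cmH2O) → 15.782 J/min.

15.8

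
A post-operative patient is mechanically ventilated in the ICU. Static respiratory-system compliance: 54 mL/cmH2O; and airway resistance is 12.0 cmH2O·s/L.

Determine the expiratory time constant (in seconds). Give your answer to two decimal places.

0.65

τ = R × C = 12.0 × 54 mL/cmH2O = 12.0 × 0.054 L/cmH2O = 0.648 s.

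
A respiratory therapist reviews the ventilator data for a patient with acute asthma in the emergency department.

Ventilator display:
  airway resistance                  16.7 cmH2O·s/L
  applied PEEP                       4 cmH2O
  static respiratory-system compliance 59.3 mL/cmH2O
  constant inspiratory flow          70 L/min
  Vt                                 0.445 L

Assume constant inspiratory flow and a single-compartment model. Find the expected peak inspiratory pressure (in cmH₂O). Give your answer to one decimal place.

Flow: 70 L/min ÷ 60 = 1.1667 L/s.
Equation of motion (constant flow): PIP = Vt/C + R·V̇ + PEEP.
PIP = 445/59.3 + 16.7×1.1667 + 4 = 7.504 + 19.484 + 4 = 30.988 cmH2O.

31.0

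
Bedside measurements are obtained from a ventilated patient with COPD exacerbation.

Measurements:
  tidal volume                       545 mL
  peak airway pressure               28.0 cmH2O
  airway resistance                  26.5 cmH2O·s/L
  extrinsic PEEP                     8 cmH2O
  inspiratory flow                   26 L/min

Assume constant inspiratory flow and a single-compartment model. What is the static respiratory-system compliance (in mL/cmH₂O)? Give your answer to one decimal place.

64.0

Flow: 26 L/min ÷ 60 = 0.4333 L/s.
Equation of motion (constant flow): PIP = Vt/C + R·V̇ + PEEP.
Vt/C = PIP − R·V̇ − PEEP = 28.0 − 26.5×0.4333 − 8 = 28.0 − 11.482 − 8 = 8.518 cmH2O.
C = Vt / 8.518 = 545 / 8.518 = 63.982 mL/cmH2O.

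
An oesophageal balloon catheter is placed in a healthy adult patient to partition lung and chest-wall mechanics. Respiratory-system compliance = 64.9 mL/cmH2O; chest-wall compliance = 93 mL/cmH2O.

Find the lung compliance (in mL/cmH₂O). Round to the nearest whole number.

1/CL = 1/Crs − 1/Ccw.
1/CL = 1/64.9 − 1/93 = 0.004656.
CL = 214.78 mL/cmH2O.

215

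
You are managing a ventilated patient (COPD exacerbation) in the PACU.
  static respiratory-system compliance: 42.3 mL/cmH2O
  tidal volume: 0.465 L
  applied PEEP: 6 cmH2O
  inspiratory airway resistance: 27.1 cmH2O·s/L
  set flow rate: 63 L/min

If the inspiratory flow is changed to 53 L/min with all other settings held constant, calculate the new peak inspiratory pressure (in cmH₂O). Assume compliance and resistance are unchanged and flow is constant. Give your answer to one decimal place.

40.9

Flow: 63 L/min ÷ 60 = 1.05 L/s.
New flow: 53 L/min ÷ 60 = 0.8833 L/s.
PIP = Vt/C + R·V̇ + PEEP (constant-flow equation of motion).
Only the resistive term changes: ΔPIP = R × ΔV̇ = 27.1 × (0.8833 − 1.05) = 27.1 × -0.1667 = -4.518 cmH2O.
Original PIP = 465/42.3 + 27.1×1.05 + 6 = 45.448 cmH2O; new PIP = 45.448 + (-4.518) = 40.93 cmH2O.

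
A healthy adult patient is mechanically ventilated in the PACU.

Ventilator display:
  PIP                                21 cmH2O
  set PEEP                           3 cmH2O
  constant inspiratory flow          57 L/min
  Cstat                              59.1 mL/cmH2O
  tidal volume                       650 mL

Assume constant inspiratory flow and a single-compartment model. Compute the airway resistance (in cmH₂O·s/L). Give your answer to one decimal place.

Flow: 57 L/min ÷ 60 = 0.95 L/s.
Equation of motion (constant flow): PIP = Vt/C + R·V̇ + PEEP.
R·V̇ = PIP − Vt/C − PEEP = 21 − 650/59.1 − 3 = 21 − 10.998 − 3 = 7.002 cmH2O.
R = 7.002 / 0.95 = 7.371 cmH2O·s/L.

7.4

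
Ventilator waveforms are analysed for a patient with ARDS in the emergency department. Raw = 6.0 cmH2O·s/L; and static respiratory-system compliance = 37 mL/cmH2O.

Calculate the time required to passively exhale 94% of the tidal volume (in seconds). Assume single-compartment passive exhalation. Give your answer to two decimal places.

τ = R × C = 6.0 × 37 mL/cmH2O = 6.0 × 0.037 L/cmH2O = 0.222 s.
Exhaled fraction f = 1 − e^(−t/τ) → t = −τ·ln(1 − f) = −0.222·ln(0.06) = 0.6246 s.

0.62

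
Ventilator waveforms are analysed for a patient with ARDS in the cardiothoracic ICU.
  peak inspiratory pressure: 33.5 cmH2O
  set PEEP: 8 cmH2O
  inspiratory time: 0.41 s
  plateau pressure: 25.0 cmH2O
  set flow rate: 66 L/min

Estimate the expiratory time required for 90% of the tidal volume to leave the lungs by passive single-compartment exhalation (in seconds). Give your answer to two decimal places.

Flow: 66 L/min ÷ 60 = 1.1 L/s.
Vt = flow × Ti = 1.1 L/s × 0.41 s × 1000 mL/L = 451.0 mL.
R = (PIP − Pplat)/V̇ = (33.5 − 25.0) / 1.1 = 8.5/1.1 = 7.727 cmH2O·s/L.
C = Vt/(Pplat − PEEP) = 451.0 / (25.0 − 8) = 451.0/17.0 = 26.529 mL/cmH2O.
τ = R × C = 7.727 × 0.02653 L/cmH2O = 0.205 s.
t = −τ·ln(1 − 0.90) = −0.205·ln(0.1) = 0.472 s.

0.47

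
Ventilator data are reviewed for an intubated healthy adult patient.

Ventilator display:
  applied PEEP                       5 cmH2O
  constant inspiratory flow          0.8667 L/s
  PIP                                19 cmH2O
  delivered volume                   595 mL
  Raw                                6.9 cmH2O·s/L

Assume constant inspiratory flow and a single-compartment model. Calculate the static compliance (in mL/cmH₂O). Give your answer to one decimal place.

Equation of motion (constant flow): PIP = Vt/C + R·V̇ + PEEP.
Vt/C = PIP − R·V̇ − PEEP = 19 − 6.9×0.8667 − 5 = 19 − 5.98 − 5 = 8.02 cmH2O.
C = Vt / 8.02 = 595 / 8.02 = 74.19 mL/cmH2O.

74.2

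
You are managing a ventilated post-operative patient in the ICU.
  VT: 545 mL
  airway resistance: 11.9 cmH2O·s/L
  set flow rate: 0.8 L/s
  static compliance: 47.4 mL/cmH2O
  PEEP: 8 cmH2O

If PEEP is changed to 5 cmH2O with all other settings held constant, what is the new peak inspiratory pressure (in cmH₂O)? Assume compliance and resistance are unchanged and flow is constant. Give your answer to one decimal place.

PIP = Vt/C + R·V̇ + PEEP (constant-flow equation of motion).
Only the baseline term changes: ΔPIP = ΔPEEP = 5 − 8 = -3.0 cmH2O.
Original PIP = 545/47.4 + 11.9×0.8 + 8 = 29.018 cmH2O; new PIP = 29.018 + (-3.0) = 26.018 cmH2O.

26.0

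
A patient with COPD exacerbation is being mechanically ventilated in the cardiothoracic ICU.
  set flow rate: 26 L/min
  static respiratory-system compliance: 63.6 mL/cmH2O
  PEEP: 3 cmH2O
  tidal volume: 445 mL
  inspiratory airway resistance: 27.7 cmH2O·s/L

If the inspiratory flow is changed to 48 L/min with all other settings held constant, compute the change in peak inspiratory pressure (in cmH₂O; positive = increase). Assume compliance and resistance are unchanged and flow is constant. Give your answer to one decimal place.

10.2

Flow: 26 L/min ÷ 60 = 0.4333 L/s.
New flow: 48 L/min ÷ 60 = 0.8 L/s.
PIP = Vt/C + R·V̇ + PEEP (constant-flow equation of motion).
Only the resistive term changes: ΔPIP = R × ΔV̇ = 27.7 × (0.8 − 0.4333) = 27.7 × 0.3667 = 10.158 cmH2O.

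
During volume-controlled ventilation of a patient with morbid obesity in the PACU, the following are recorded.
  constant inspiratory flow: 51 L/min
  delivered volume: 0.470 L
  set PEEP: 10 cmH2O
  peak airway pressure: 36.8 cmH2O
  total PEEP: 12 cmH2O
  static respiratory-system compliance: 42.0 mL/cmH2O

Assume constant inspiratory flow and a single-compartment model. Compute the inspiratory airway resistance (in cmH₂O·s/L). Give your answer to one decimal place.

Flow: 51 L/min ÷ 60 = 0.85 L/s.
Total PEEP = 12 cmH2O (set 10 + intrinsic 2); this is the baseline alveolar pressure.
Equation of motion (constant flow): PIP = Vt/C + R·V̇ + PEEP.
R·V̇ = PIP − Vt/C − PEEP = 36.8 − 470/42.0 − 12 = 36.8 − 11.19 − 12 = 13.61 cmH2O.
R = 13.61 / 0.85 = 16.012 cmH2O·s/L.

16.0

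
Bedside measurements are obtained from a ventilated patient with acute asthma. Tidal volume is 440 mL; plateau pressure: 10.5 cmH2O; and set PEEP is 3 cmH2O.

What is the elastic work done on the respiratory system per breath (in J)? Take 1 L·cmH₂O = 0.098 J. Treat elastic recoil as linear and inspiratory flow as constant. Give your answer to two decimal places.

0.16

Elastic work ≈ ½ × (Pplat − PEEP) × Vt = 0.5 × (10.5 − 3) × 0.440 L = 0.5 × 7.5 × 0.440 = 1.65 L·cmH2O.
× 0.098 J/(L·cmH2O) → 0.1617 J.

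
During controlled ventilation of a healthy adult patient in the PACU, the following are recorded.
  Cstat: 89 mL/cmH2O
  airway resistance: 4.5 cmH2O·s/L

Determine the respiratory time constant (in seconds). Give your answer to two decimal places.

0.40

τ = R × C = 4.5 × 89 mL/cmH2O = 4.5 × 0.089 L/cmH2O = 0.4005 s.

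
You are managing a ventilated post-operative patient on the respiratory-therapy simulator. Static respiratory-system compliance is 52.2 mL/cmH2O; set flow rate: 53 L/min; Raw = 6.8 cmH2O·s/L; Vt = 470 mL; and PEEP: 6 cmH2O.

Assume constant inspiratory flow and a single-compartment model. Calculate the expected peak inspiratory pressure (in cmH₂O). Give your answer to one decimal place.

Flow: 53 L/min ÷ 60 = 0.8833 L/s.
Equation of motion (constant flow): PIP = Vt/C + R·V̇ + PEEP.
PIP = 470/52.2 + 6.8×0.8833 + 6 = 9.004 + 6.006 + 6 = 21.01 cmH2O.

21.0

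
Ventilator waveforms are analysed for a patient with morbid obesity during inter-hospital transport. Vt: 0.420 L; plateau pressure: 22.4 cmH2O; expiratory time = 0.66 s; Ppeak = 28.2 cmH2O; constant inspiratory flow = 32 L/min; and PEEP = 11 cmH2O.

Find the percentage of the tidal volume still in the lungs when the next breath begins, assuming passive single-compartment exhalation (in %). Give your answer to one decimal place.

19.3

Flow: 32 L/min ÷ 60 = 0.5333 L/s.
R = (PIP − Pplat)/V̇ = (28.2 − 22.4) / 0.5333 = 5.8/0.5333 = 10.876 cmH2O·s/L.
C = Vt/(Pplat − PEEP) = 420.0 / (22.4 − 11) = 420.0/11.4 = 36.842 mL/cmH2O.
τ = R × C = 10.876 × 0.03684 L/cmH2O = 0.4007 s.
Fraction remaining at end-expiration = e^(−Te/τ) = e^(−0.66/0.4007) = 0.1926 → 19.26%.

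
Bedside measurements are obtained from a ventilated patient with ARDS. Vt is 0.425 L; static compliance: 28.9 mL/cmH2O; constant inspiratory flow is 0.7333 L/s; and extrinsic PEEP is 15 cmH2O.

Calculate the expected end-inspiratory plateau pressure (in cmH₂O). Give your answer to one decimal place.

Pplat = PEEP + Vt / Cstat = 15 + 425 / 28.9 = 15 + 14.706 = 29.706 cmH2O.

29.7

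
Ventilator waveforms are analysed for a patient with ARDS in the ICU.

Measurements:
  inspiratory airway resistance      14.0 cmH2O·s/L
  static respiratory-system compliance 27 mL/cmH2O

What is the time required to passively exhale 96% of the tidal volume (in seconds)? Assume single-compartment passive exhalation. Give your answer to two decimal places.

τ = R × C = 14.0 × 27 mL/cmH2O = 14.0 × 0.027 L/cmH2O = 0.378 s.
Exhaled fraction f = 1 − e^(−t/τ) → t = −τ·ln(1 − f) = −0.378·ln(0.04) = 1.217 s.

1.22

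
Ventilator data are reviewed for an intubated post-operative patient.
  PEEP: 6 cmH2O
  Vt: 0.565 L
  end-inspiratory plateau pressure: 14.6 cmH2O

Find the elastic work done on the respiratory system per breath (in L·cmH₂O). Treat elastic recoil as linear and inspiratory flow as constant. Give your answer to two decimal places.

Elastic work ≈ ½ × (Pplat − PEEP) × Vt = 0.5 × (14.6 − 6) × 0.565 L = 0.5 × 8.6 × 0.565 = 2.43 L·cmH2O.

2.43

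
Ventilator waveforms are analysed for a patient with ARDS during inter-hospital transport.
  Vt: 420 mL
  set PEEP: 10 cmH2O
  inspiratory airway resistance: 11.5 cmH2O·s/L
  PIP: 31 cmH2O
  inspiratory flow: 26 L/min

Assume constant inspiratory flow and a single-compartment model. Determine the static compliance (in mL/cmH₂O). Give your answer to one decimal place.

26.2

Flow: 26 L/min ÷ 60 = 0.4333 L/s.
Equation of motion (constant flow): PIP = Vt/C + R·V̇ + PEEP.
Vt/C = PIP − R·V̇ − PEEP = 31 − 11.5×0.4333 − 10 = 31 − 4.983 − 10 = 16.017 cmH2O.
C = Vt / 16.017 = 420 / 16.017 = 26.222 mL/cmH2O.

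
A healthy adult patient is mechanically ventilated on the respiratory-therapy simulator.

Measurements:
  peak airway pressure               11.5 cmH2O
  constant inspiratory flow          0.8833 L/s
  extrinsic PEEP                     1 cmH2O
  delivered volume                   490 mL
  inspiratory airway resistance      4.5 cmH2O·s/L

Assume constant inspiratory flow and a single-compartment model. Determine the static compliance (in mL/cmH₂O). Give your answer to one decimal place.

Equation of motion (constant flow): PIP = Vt/C + R·V̇ + PEEP.
Vt/C = PIP − R·V̇ − PEEP = 11.5 − 4.5×0.8833 − 1 = 11.5 − 3.975 − 1 = 6.525 cmH2O.
C = Vt / 6.525 = 490 / 6.525 = 75.096 mL/cmH2O.

75.1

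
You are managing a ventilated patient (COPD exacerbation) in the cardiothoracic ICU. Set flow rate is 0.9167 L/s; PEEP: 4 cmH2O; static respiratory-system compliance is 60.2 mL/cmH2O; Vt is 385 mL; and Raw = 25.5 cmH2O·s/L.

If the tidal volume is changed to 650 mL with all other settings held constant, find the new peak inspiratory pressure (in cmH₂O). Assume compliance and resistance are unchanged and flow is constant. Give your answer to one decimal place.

PIP = Vt/C + R·V̇ + PEEP (constant-flow equation of motion).
Only the elastic term changes: ΔPIP = ΔVt / C = (650 − 385) / 60.2 = 4.402 cmH2O.
Original PIP = 385/60.2 + 25.5×0.9167 + 4 = 33.771 cmH2O; new PIP = 33.771 + (4.402) = 38.173 cmH2O.

38.2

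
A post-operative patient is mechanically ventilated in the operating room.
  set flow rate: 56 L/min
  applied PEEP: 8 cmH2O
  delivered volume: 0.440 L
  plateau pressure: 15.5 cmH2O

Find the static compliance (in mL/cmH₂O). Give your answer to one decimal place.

58.7

Cstat = Vt / (Pplat − PEEP) = 440 / (15.5 − 8) = 440 / 7.5 = 58.667 mL/cmH2O.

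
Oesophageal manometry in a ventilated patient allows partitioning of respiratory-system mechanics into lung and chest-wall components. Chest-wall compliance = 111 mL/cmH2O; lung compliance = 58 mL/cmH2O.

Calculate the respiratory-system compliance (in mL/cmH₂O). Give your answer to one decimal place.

Lung and chest wall are elastances in series: 1/Crs = 1/CL + 1/Ccw.
1/Crs = 1/58 + 1/111 = 0.02625.
Crs = 38.095 mL/cmH2O.

38.1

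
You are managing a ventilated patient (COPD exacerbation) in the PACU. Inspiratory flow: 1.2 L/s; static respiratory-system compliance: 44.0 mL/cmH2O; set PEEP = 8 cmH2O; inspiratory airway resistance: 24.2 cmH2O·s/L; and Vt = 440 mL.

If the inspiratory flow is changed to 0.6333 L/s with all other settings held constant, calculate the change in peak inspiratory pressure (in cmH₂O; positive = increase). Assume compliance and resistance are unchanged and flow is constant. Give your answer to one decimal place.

-13.7

PIP = Vt/C + R·V̇ + PEEP (constant-flow equation of motion).
Only the resistive term changes: ΔPIP = R × ΔV̇ = 24.2 × (0.6333 − 1.2) = 24.2 × -0.5667 = -13.714 cmH2O.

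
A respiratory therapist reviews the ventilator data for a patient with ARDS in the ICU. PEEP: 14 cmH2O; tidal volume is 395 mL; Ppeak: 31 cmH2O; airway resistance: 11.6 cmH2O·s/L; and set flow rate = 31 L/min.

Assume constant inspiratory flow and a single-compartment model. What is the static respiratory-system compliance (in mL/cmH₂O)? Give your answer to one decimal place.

35.9

Flow: 31 L/min ÷ 60 = 0.5167 L/s.
Equation of motion (constant flow): PIP = Vt/C + R·V̇ + PEEP.
Vt/C = PIP − R·V̇ − PEEP = 31 − 11.6×0.5167 − 14 = 31 − 5.994 − 14 = 11.006 cmH2O.
C = Vt / 11.006 = 395 / 11.006 = 35.89 mL/cmH2O.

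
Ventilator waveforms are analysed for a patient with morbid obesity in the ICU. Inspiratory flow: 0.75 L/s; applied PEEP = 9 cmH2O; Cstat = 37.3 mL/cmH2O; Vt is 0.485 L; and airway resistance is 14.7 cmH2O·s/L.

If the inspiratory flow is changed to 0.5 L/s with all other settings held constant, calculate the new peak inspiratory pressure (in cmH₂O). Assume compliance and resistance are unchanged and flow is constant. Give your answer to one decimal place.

PIP = Vt/C + R·V̇ + PEEP (constant-flow equation of motion).
Only the resistive term changes: ΔPIP = R × ΔV̇ = 14.7 × (0.5 − 0.75) = 14.7 × -0.25 = -3.675 cmH2O.
Original PIP = 485/37.3 + 14.7×0.75 + 9 = 33.028 cmH2O; new PIP = 33.028 + (-3.675) = 29.353 cmH2O.

29.4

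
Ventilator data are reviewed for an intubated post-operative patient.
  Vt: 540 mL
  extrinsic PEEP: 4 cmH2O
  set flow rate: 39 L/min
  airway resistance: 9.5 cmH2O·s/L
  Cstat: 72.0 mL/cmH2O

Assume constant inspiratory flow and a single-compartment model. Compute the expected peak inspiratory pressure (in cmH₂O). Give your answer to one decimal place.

Flow: 39 L/min ÷ 60 = 0.65 L/s.
Equation of motion (constant flow): PIP = Vt/C + R·V̇ + PEEP.
PIP = 540/72.0 + 9.5×0.65 + 4 = 7.5 + 6.175 + 4 = 17.675 cmH2O.

17.7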